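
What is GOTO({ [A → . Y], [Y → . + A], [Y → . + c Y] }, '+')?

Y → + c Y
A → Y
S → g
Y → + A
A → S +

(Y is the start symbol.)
GOTO(I, '+') = CLOSURE({ [A → αX.β] : [A → α.Xβ] ∈ I, X = '+' })

Items with dot before '+', with the dot advanced:
  [Y → . + A] → [Y → + . A]
  [Y → . + c Y] → [Y → + . c Y]
Closure of the advanced items:
  [Y → + . A] has the dot before A: add [A → . Y], [A → . S +]
  [A → . Y] has the dot before Y: add [Y → . + c Y], [Y → . + A]
  [A → . S +] has the dot before S: add [S → . g]

GOTO = { [A → . S +], [A → . Y], [S → . g], [Y → + . A], [Y → + . c Y], [Y → . + A], [Y → . + c Y] }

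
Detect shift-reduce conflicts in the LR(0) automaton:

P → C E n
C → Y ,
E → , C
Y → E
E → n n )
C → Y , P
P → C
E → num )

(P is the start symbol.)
A shift-reduce conflict occurs when an LR(0) state has both:
  - a complete (reduce) item [A → α .] (dot at the end), and
  - a shift item [B → β . c γ] (dot before a terminal).

Augment with P' → P and build the canonical LR(0) collection (I0 = CLOSURE({[P' → . P]}), then GOTO on every symbol after a dot until no new states appear). It has 16 states:
  I0: { [C → . Y , P], [C → . Y ,], [E → . , C], [E → . n n )], [E → . num )], [P → . C E n], [P → . C], [P' → . P], [Y → . E] }  — shift
  I1: { [C → . Y , P], [C → . Y ,], [E → , . C], [E → . , C], [E → . n n )], [E → . num )], [Y → . E] }  — shift
  I2: { [E → . , C], [E → . n n )], [E → . num )], [P → C . E n], [P → C .] }  — shift, reduce
  I3: { [Y → E .] }  — reduce
  I4: { [P' → P .] }  — accept
  I5: { [C → Y . , P], [C → Y . ,] }  — shift
  I6: { [E → n . n )] }  — shift
  I7: { [E → num . )] }  — shift
  I8: { [E → num ) .] }  — reduce
  I9: { [E → n n . )] }  — shift
  I10: { [E → n n ) .] }  — reduce
  I11: { [C → . Y , P], [C → . Y ,], [C → Y , . P], [C → Y , .], [E → . , C], [E → . n n )], [E → . num )], [P → . C E n], [P → . C], [Y → . E] }  — shift, reduce
  I12: { [C → Y , P .] }  — reduce
  I13: { [P → C E . n] }  — shift
  I14: { [P → C E n .] }  — reduce
  I15: { [E → , C .] }  — reduce

I2 contains reduce item [P → C .] and shift items [E → . , C], [E → . n n )], [E → . num )] — shift-reduce conflict.
I11 contains reduce item [C → Y , .] and shift items [E → . , C], [E → . n n )], [E → . num )] — shift-reduce conflict.

Answer: Yes — I2: [P → C .] vs [E → . , C]; I11: [C → Y , .] vs [E → . , C]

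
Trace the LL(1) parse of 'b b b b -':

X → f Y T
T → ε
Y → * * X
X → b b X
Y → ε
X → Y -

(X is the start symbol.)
Stack is shown with the top on the left.

Stack    Input        Action
----------------------------
X $      b b b b - $  output X → b b X
b b X $  b b b b - $  match 'b'
b X $    b b b - $    match 'b'
X $      b b - $      output X → b b X
b b X $  b b - $      match 'b'
b X $    b - $        match 'b'
X $      - $          output X → Y -
Y - $    - $          output Y → ε
- $      - $          match '-'
$        $            accept

The string is accepted.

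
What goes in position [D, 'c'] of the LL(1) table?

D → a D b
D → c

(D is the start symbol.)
To find M[D, 'c'], we find productions for D where 'c' is in the predict set (PREDICT(N → α) = (FIRST(α) \ {ε}) ∪ (FOLLOW(N) if α ⇒* ε)).

D → a D b: PREDICT = { 'a' }
D → c: PREDICT = { 'c' }
  'c' is in predict set, so this production goes in M[D, 'c']

M[D, 'c'] = D → c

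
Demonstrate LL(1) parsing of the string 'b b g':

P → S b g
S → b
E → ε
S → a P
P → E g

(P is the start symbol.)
Stack is shown with the top on the left.

Stack    Input    Action
------------------------
P $      b b g $  output P → S b g
S b g $  b b g $  output S → b
b b g $  b b g $  match 'b'
b g $    b g $    match 'b'
g $      g $      match 'g'
$        $        accept

The string is accepted.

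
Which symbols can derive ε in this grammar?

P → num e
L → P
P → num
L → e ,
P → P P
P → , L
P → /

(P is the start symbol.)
A non-terminal is nullable if it can derive ε (the empty string): either it has an ε-production, or it has a production whose right-hand side consists entirely of nullable non-terminals.

There are no ε-productions, so no non-terminal can derive ε.
No non-terminals are nullable.

Answer: None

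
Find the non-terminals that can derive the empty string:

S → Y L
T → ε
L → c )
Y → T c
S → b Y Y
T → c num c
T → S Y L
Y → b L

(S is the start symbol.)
A non-terminal is nullable if it can derive ε (the empty string): either it has an ε-production, or it has a production whose right-hand side consists entirely of nullable non-terminals.

ε-productions: T → ε
So T is immediately nullable.
No further non-terminal can be added: every production for the remaining non-terminals contains a terminal or a non-nullable non-terminal.
Nullable = { 'T' }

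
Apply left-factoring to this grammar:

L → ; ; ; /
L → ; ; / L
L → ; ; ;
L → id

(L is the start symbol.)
Left-factoring transforms A → αβ₁ | αβ₂ into A → αA' and A' → β₁ | β₂
(α is the longest common prefix among the alternatives). Repeat until
no nonterminal has two alternatives with a common prefix.

Round 1: L has alternatives sharing prefix '; ;'. Introduce L': L → ; ; L'
  Add: L' → ; /
  Add: L' → / L
  Add: L' → ;

Round 2: L' has alternatives sharing prefix ';'. Introduce L'': L' → ; L''
  Add: L'' → /
  Add: L'' → ε

No remaining common prefixes — done.

Resulting grammar:
L → ; ; L'
L' → ; L''
L'' → /
L'' → ε
L' → / L
L → id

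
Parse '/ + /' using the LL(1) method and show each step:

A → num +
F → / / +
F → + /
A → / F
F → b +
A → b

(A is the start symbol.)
Stack is shown with the top on the left.

Stack  Input    Action
----------------------
A $    / + / $  output A → / F
/ F $  / + / $  match '/'
F $    + / $    output F → + /
+ / $  + / $    match '+'
/ $    / $      match '/'
$      $        accept

The string is accepted.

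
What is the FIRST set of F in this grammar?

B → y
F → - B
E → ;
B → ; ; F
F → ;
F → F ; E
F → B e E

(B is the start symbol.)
To compute FIRST(F), examine every production with F on the left-hand side, reading each right-hand side left to right until a non-nullable symbol is reached.

FIRST sets of the other non-terminals involved (by the same procedure, iterated to a fixed point):
  FIRST(B) = { ';', 'y' }

From F → - B:
  - '-' is a terminal: add '-' and stop
From F → ;:
  - ';' is a terminal: add ';' and stop
From F → F ; E:
  - F is the symbol being defined: contributes nothing new
    F is not nullable, so stop
From F → B e E:
  - B is a non-terminal: add FIRST(B) \ {ε} = { ';', 'y' }
    B is not nullable, so stop

Collecting: FIRST(F) = { '-', ';', 'y' }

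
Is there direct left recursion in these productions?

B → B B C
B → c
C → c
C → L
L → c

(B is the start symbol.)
Direct left recursion occurs when N → N α for some non-terminal N (the right-hand side begins with the left-hand side itself).

B → B B C: LEFT RECURSIVE (starts with B)
B → c: starts with c
C → c: starts with c
C → L: starts with L
L → c: starts with c

The grammar has direct left recursion on: B.

Answer: Yes, B is left-recursive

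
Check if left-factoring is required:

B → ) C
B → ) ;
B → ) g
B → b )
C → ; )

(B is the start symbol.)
Yes, B has productions with common prefix ')'

Left-factoring is needed when two productions for the same non-terminal
share a common prefix on the right-hand side.

Productions for B:
  B → ) C
  B → ) ;
  B → ) g
  B → b )

Found common prefix ')' in productions for B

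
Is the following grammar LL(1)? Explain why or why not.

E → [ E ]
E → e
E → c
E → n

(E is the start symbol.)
A grammar is LL(1) if for each non-terminal N with multiple productions, the predict sets of those productions are pairwise disjoint, where PREDICT(N → α) = (FIRST(α) \ {ε}) ∪ (FOLLOW(N) if α ⇒* ε).

For E:
  PREDICT(E → '[' E ']') = { '[' }
  PREDICT(E → e) = { 'e' }
  PREDICT(E → c) = { 'c' }
  PREDICT(E → n) = { 'n' }

All predict sets are disjoint. The grammar IS LL(1).

Answer: Yes, the grammar is LL(1).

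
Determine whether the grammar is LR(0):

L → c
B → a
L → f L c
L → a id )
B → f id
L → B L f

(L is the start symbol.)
Augment with L' → L and build the canonical LR(0) collection (I0 = CLOSURE({[L' → . L]}), then GOTO on every symbol after a dot until no new states appear). It has 13 states:
  I0: { [B → . a], [B → . f id], [L → . B L f], [L → . a id )], [L → . c], [L → . f L c], [L' → . L] }  — shift
  I1: { [B → . a], [B → . f id], [L → . B L f], [L → . a id )], [L → . c], [L → . f L c], [L → B . L f] }  — shift
  I2: { [L' → L .] }  — accept
  I3: { [B → a .], [L → a . id )] }  — shift, reduce
  I4: { [L → c .] }  — reduce
  I5: { [B → . a], [B → . f id], [B → f . id], [L → . B L f], [L → . a id )], [L → . c], [L → . f L c], [L → f . L c] }  — shift
  I6: { [L → f L . c] }  — shift
  I7: { [B → f id .] }  — reduce
  I8: { [L → f L c .] }  — reduce
  I9: { [L → a id . )] }  — shift
  I10: { [L → a id ) .] }  — reduce
  I11: { [L → B L . f] }  — shift
  I12: { [L → B L f .] }  — reduce

Conflict in state I3:
  Shift-reduce conflict between [B → a .] and [L → a . id )]
So the grammar is NOT LR(0).

Answer: No. Shift-reduce conflict between [B → a .] and [L → a . id )]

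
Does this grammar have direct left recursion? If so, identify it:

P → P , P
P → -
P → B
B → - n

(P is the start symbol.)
Direct left recursion occurs when N → N α for some non-terminal N (the right-hand side begins with the left-hand side itself).

P → P , P: LEFT RECURSIVE (starts with P)
P → -: starts with '-'
P → B: starts with B
B → - n: starts with '-'

The grammar has direct left recursion on: P.

Answer: Yes, P is left-recursive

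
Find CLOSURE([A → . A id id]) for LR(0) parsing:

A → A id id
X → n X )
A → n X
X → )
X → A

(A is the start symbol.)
{ [A → . A id id], [A → . n X] }

Start with: [A → . A id id]
  [A → . A id id] has the dot before A: add [A → . n X]
No further items can be added.

CLOSURE = { [A → . A id id], [A → . n X] }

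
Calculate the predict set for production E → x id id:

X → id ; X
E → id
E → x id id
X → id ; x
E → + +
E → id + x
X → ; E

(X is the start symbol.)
PREDICT(E → x id id) = (FIRST(RHS) \ {ε}) ∪ (FOLLOW(E) if ε ∈ FIRST(RHS), i.e. RHS ⇒* ε)
FIRST(x id id) = { 'x' }
ε ∉ FIRST(x id id), so FOLLOW(E) is not added.
PREDICT(E → x id id) = { 'x' }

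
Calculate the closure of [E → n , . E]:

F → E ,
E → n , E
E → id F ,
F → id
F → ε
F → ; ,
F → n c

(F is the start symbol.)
{ [E → . id F ,], [E → . n , E], [E → n , . E] }

Start with: [E → n , . E]
  [E → n , . E] has the dot before E: add [E → . n , E], [E → . id F ,]
No further items can be added.

CLOSURE = { [E → . id F ,], [E → . n , E], [E → n , . E] }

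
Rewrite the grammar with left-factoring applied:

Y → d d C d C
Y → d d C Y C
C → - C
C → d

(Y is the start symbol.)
Left-factoring transforms A → αβ₁ | αβ₂ into A → αA' and A' → β₁ | β₂
(α is the longest common prefix among the alternatives). Repeat until
no nonterminal has two alternatives with a common prefix.

Round 1: Y has alternatives sharing prefix 'd d C'. Introduce Y': Y → d d C Y'
  Add: Y' → d C
  Add: Y' → Y C

No remaining common prefixes — done.

Resulting grammar:
Y → d d C Y'
Y' → d C
Y' → Y C
C → - C
C → d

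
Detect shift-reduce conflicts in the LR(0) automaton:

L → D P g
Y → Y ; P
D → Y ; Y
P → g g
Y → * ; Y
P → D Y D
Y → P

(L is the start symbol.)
Yes — I11: [D → Y ; Y .] vs [D → Y . ; Y]; I13: [P → D Y D .] vs [P → . g g]; I14: [Y → P .] vs [L → D P . g]; I17: [Y → * ; Y .] vs [D → Y . ; Y]

Augment with L' → L and build the canonical LR(0) collection (I0 = CLOSURE({[L' → . L]}), then GOTO on every symbol after a dot until no new states appear). It has 18 states:
  I0: { [D → . Y ; Y], [L → . D P g], [L' → . L], [P → . D Y D], [P → . g g], [Y → . * ; Y], [Y → . P], [Y → . Y ; P] }  — shift
  I1: { [Y → * . ; Y] }  — shift
  I2: { [D → . Y ; Y], [L → D . P g], [P → . D Y D], [P → . g g], [P → D . Y D], [Y → . * ; Y], [Y → . P], [Y → . Y ; P] }  — shift
  I3: { [L' → L .] }  — accept
  I4: { [Y → P .] }  — reduce
  I5: { [D → Y . ; Y], [Y → Y . ; P] }  — shift
  I6: { [P → g . g] }  — shift
  I7: { [P → g g .] }  — reduce
  I8: { [D → . Y ; Y], [D → Y ; . Y], [P → . D Y D], [P → . g g], [Y → . * ; Y], [Y → . P], [Y → . Y ; P], [Y → Y ; . P] }  — shift
  I9: { [D → . Y ; Y], [P → . D Y D], [P → . g g], [P → D . Y D], [Y → . * ; Y], [Y → . P], [Y → . Y ; P] }  — shift
  I10: { [Y → P .], [Y → Y ; P .] }  — 2 reduces
  I11: { [D → Y . ; Y], [D → Y ; Y .], [Y → Y . ; P] }  — shift, reduce
  I12: { [D → . Y ; Y], [D → Y . ; Y], [P → . D Y D], [P → . g g], [P → D Y . D], [Y → . * ; Y], [Y → . P], [Y → . Y ; P], [Y → Y . ; P] }  — shift
  I13: { [D → . Y ; Y], [P → . D Y D], [P → . g g], [P → D . Y D], [P → D Y D .], [Y → . * ; Y], [Y → . P], [Y → . Y ; P] }  — shift, reduce
  I14: { [L → D P . g], [Y → P .] }  — shift, reduce
  I15: { [L → D P g .] }  — reduce
  I16: { [D → . Y ; Y], [P → . D Y D], [P → . g g], [Y → * ; . Y], [Y → . * ; Y], [Y → . P], [Y → . Y ; P] }  — shift
  I17: { [D → Y . ; Y], [Y → * ; Y .], [Y → Y . ; P] }  — shift, reduce

I11 contains reduce item [D → Y ; Y .] and shift items [D → Y . ; Y], [Y → Y . ; P] — shift-reduce conflict.
I13 contains reduce item [P → D Y D .] and shift items [P → . g g], [Y → . * ; Y] — shift-reduce conflict.
I14 contains reduce item [Y → P .] and shift item [L → D P . g] — shift-reduce conflict.
I17 contains reduce item [Y → * ; Y .] and shift items [D → Y . ; Y], [Y → Y . ; P] — shift-reduce conflict.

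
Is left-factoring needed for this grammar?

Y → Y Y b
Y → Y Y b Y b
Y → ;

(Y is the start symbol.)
Yes, Y has productions with common prefix 'Y Y b'

Left-factoring is needed when two productions for the same non-terminal
share a common prefix on the right-hand side.

Productions for Y:
  Y → Y Y b
  Y → Y Y b Y b
  Y → ;

Found common prefix 'Y Y b' in productions for Y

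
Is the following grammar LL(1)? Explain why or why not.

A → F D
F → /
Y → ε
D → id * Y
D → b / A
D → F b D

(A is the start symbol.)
Relevant sets:
  FIRST(F) = { '/' }

For D:
  PREDICT(D → id '*' Y) = { 'id' }
  PREDICT(D → b '/' A) = { 'b' }
  PREDICT(D → F b D) = { '/' }
A, F, Y have a single production, so nothing to check there.

All predict sets are disjoint. The grammar IS LL(1).

Answer: Yes, the grammar is LL(1).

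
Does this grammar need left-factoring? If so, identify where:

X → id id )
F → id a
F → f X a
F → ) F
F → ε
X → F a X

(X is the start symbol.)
Left-factoring is needed when two productions for the same non-terminal
share a common prefix on the right-hand side.

Productions for X:
  X → id id )
  X → F a X
Productions for F:
  F → id a
  F → f X a
  F → ) F
  F → ε

No common prefixes found.

Answer: No, left-factoring is not needed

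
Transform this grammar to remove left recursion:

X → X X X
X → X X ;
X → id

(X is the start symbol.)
X → id X'
X' → X X X'
X' → X ; X'
X' → ε

X is directly left-recursive. The standard transformation for
  A → A α₁ | ... | A α_m | β₁ | ... | β_n
is
  A  → β₁ A' | ... | β_n A'
  A' → α₁ A' | ... | α_m A' | ε

X → id becomes X → id X'
X → X X X becomes X' → X X X'
X → X X ; becomes X' → X ; X'
Add X' → ε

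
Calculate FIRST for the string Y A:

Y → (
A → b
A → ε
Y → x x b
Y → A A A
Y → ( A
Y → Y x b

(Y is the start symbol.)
{ '(', 'b', 'x', ε }

FIRST sets of the non-terminals involved (from the grammar, by fixed-point iteration):
  FIRST(Y) = { '(', 'b', 'x', ε }
  FIRST(A) = { 'b', ε }

To compute FIRST(Y A), process the symbols left to right:
Symbol Y is a non-terminal. Add FIRST(Y) \ {ε} = { '(', 'b', 'x' }
Y is nullable (ε ∈ FIRST(Y)), continue to the next symbol.
Symbol A is a non-terminal. Add FIRST(A) \ {ε} = { 'b' }
A is nullable (ε ∈ FIRST(A)), continue to the next symbol.
All symbols are nullable, so ε is in the result.
FIRST(Y A) = { '(', 'b', 'x', ε }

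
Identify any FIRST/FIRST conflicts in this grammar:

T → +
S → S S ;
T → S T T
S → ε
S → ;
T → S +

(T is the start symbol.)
Yes. T → '+' / T → S T T on { '+' }; T → '+' / T → S '+' on { '+' }; T → S T T / T → S '+' on { '+', ';' }; S → S S ';' / S → ';' on { ';' }

FIRST sets of the non-terminals at (or reachable through a nullable prefix from) the front of some alternative:
  FIRST(S) = { ';', ε }
  FIRST(T) = { '+', ';' }

Productions for T:
  T → +: FIRST = { '+' }
  T → S T T: FIRST = { '+', ';' }
  T → S +: FIRST = { '+', ';' }
Productions for S:
  S → S S ;: FIRST = { ';' }
  S → ε: FIRST = { ε }
  S → ;: FIRST = { ';' }

Conflict for T: T → + and T → S T T
  Overlap: { '+' }
Conflict for T: T → + and T → S +
  Overlap: { '+' }
Conflict for T: T → S T T and T → S +
  Overlap: { '+', ';' }
Conflict for S: S → S S ; and S → ;
  Overlap: { ';' }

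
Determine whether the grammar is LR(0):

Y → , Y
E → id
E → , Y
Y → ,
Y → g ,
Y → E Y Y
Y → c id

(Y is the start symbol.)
A grammar is LR(0) if no state in the canonical LR(0) collection has:
  - both a shift item (dot before a terminal) and a complete item (shift-reduce conflict), or
  - two or more complete items (reduce-reduce conflict; the accept item [Y' → Y .] counts as a complete item here).

Augment with Y' → Y and build the canonical LR(0) collection (I0 = CLOSURE({[Y' → . Y]}), then GOTO on every symbol after a dot until no new states appear). It has 12 states:
  I0: { [E → . , Y], [E → . id], [Y → . , Y], [Y → . ,], [Y → . E Y Y], [Y → . c id], [Y → . g ,], [Y' → . Y] }  — shift
  I1: { [E → , . Y], [E → . , Y], [E → . id], [Y → , . Y], [Y → , .], [Y → . , Y], [Y → . ,], [Y → . E Y Y], [Y → . c id], [Y → . g ,] }  — shift, reduce
  I2: { [E → . , Y], [E → . id], [Y → . , Y], [Y → . ,], [Y → . E Y Y], [Y → . c id], [Y → . g ,], [Y → E . Y Y] }  — shift
  I3: { [Y' → Y .] }  — accept
  I4: { [Y → c . id] }  — shift
  I5: { [Y → g . ,] }  — shift
  I6: { [E → id .] }  — reduce
  I7: { [Y → g , .] }  — reduce
  I8: { [Y → c id .] }  — reduce
  I9: { [E → . , Y], [E → . id], [Y → . , Y], [Y → . ,], [Y → . E Y Y], [Y → . c id], [Y → . g ,], [Y → E Y . Y] }  — shift
  I10: { [Y → E Y Y .] }  — reduce
  I11: { [E → , Y .], [Y → , Y .] }  — 2 reduces

Conflict in state I1:
  Shift-reduce conflict between [Y → , .] and [E → . , Y]
So the grammar is NOT LR(0).

Answer: No. Shift-reduce conflict between [Y → , .] and [E → . , Y]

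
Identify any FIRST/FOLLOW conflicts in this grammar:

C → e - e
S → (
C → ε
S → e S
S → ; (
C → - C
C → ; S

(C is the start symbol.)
Nullable non-terminals: C.

C: nullable alternative(s) C → ε; FOLLOW(C) = { $ }
  C → e - e: FIRST \ {ε} = { 'e' } — disjoint from FOLLOW(C)
  C → ε: FIRST \ {ε} = { } — this is the only nullable alternative, skip
  C → - C: FIRST \ {ε} = { '-' } — disjoint from FOLLOW(C)
  C → ; S: FIRST \ {ε} = { ';' } — disjoint from FOLLOW(C)

S has no nullable alternative, so no FIRST/FOLLOW check is needed there.

No FIRST/FOLLOW conflicts found.

Answer: No FIRST/FOLLOW conflicts.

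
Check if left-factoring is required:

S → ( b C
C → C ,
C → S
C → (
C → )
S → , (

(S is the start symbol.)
Left-factoring is needed when two productions for the same non-terminal
share a common prefix on the right-hand side.

Productions for S:
  S → ( b C
  S → , (
Productions for C:
  C → C ,
  C → S
  C → (
  C → )

No common prefixes found.

Answer: No, left-factoring is not needed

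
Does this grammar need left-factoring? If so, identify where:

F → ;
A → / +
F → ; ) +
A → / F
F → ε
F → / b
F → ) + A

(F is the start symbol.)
Left-factoring is needed when two productions for the same non-terminal
share a common prefix on the right-hand side.

Productions for F:
  F → ;
  F → ; ) +
  F → ε
  F → / b
  F → ) + A
Productions for A:
  A → / +
  A → / F

Found common prefix ';' in productions for F
Found common prefix '/' in productions for A

Answer: Yes, F has productions with common prefix ';'; A has productions with common prefix '/'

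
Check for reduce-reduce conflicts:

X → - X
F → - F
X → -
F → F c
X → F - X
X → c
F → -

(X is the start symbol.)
Augment with X' → X and build the canonical LR(0) collection (I0 = CLOSURE({[X' → . X]}), then GOTO on every symbol after a dot until no new states appear). It has 10 states:
  I0: { [F → . - F], [F → . -], [F → . F c], [X → . - X], [X → . -], [X → . F - X], [X → . c], [X' → . X] }  — shift
  I1: { [F → - . F], [F → - .], [F → . - F], [F → . -], [F → . F c], [X → - . X], [X → - .], [X → . - X], [X → . -], [X → . F - X], [X → . c] }  — shift, 2 reduces
  I2: { [F → F . c], [X → F . - X] }  — shift
  I3: { [X' → X .] }  — accept
  I4: { [X → c .] }  — reduce
  I5: { [F → . - F], [F → . -], [F → . F c], [X → . - X], [X → . -], [X → . F - X], [X → . c], [X → F - . X] }  — shift
  I6: { [F → F c .] }  — reduce
  I7: { [X → F - X .] }  — reduce
  I8: { [F → - F .], [F → F . c], [X → F . - X] }  — shift, reduce
  I9: { [X → - X .] }  — reduce

I1 contains complete items [F → - .], [X → - .] — reduce-reduce conflict.

Answer: Yes — I1: [F → - .] vs [X → - .]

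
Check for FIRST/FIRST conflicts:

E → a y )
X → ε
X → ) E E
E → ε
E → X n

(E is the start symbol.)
No FIRST/FIRST conflicts.

FIRST sets of the non-terminals at (or reachable through a nullable prefix from) the front of some alternative:
  FIRST(X) = { ')', ε }

Productions for E:
  E → a y ): FIRST = { 'a' }
  E → ε: FIRST = { ε }
  E → X n: FIRST = { ')', 'n' }
Productions for X:
  X → ε: FIRST = { ε }
  X → ) E E: FIRST = { ')' }

All alternatives of each non-terminal have pairwise disjoint FIRST sets.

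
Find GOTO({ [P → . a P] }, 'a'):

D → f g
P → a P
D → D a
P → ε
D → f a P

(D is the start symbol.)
GOTO(I, 'a') = CLOSURE({ [A → αX.β] : [A → α.Xβ] ∈ I, X = 'a' })

Items with dot before 'a', with the dot advanced:
  [P → . a P] → [P → a . P]
Closure of the advanced items:
  [P → a . P] has the dot before P: add [P → . a P], [P → .]

GOTO = { [P → . a P], [P → .], [P → a . P] }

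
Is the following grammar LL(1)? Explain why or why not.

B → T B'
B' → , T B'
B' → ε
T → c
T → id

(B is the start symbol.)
Yes, the grammar is LL(1).

A grammar is LL(1) if for each non-terminal N with multiple productions, the predict sets of those productions are pairwise disjoint, where PREDICT(N → α) = (FIRST(α) \ {ε}) ∪ (FOLLOW(N) if α ⇒* ε).

Relevant sets:
  FOLLOW(B') = { $ }

For B':
  PREDICT(B' → ',' T B') = { ',' }
  PREDICT(B' → ε) = { $ }
For T:
  PREDICT(T → c) = { 'c' }
  PREDICT(T → id) = { 'id' }
B has a single production, so nothing to check there.

All predict sets are disjoint. The grammar IS LL(1).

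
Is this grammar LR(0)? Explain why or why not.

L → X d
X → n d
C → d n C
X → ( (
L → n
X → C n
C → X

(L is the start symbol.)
A grammar is LR(0) if no state in the canonical LR(0) collection has:
  - both a shift item (dot before a terminal) and a complete item (shift-reduce conflict), or
  - two or more complete items (reduce-reduce conflict; the accept item [L' → L .] counts as a complete item here).

Augment with L' → L and build the canonical LR(0) collection (I0 = CLOSURE({[L' → . L]}), then GOTO on every symbol after a dot until no new states appear). It has 15 states:
  I0: { [C → . X], [C → . d n C], [L → . X d], [L → . n], [L' → . L], [X → . ( (], [X → . C n], [X → . n d] }  — shift
  I1: { [X → ( . (] }  — shift
  I2: { [X → C . n] }  — shift
  I3: { [L' → L .] }  — accept
  I4: { [C → X .], [L → X . d] }  — shift, reduce
  I5: { [C → d . n C] }  — shift
  I6: { [L → n .], [X → n . d] }  — shift, reduce
  I7: { [X → n d .] }  — reduce
  I8: { [C → . X], [C → . d n C], [C → d n . C], [X → . ( (], [X → . C n], [X → . n d] }  — shift
  I9: { [C → d n C .], [X → C . n] }  — shift, reduce
  I10: { [C → X .] }  — reduce
  I11: { [X → n . d] }  — shift
  I12: { [X → C n .] }  — reduce
  I13: { [L → X d .] }  — reduce
  I14: { [X → ( ( .] }  — reduce

Conflict in state I4:
  Shift-reduce conflict between [C → X .] and [L → X . d]
So the grammar is NOT LR(0).

Answer: No. Shift-reduce conflict between [C → X .] and [L → X . d]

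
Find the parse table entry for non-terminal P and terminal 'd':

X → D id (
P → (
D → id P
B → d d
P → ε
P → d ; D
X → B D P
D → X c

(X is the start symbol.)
To find M[P, 'd'], we find productions for P where 'd' is in the predict set (PREDICT(N → α) = (FIRST(α) \ {ε}) ∪ (FOLLOW(N) if α ⇒* ε)).

Relevant sets:
  FOLLOW(P) = { $, '(', 'c', 'd', 'id' }

P → (: PREDICT = { '(' }
P → ε: PREDICT = { $, '(', 'c', 'd', 'id' }
  'd' is in predict set, so this production goes in M[P, 'd']
P → d ; D: PREDICT = { 'd' }
  'd' is in predict set, so this production goes in M[P, 'd']

M[P, 'd'] = P → ε, P → d ; D  (a multiply-defined cell — the grammar is not LL(1))

Answer: P → ε, P → d ; D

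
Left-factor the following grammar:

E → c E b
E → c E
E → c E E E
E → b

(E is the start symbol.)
Left-factoring transforms A → αβ₁ | αβ₂ into A → αA' and A' → β₁ | β₂
(α is the longest common prefix among the alternatives). Repeat until
no nonterminal has two alternatives with a common prefix.

Round 1: E has alternatives sharing prefix 'c E'. Introduce E': E → c E E'
  Add: E' → b
  Add: E' → ε
  Add: E' → E E

No remaining common prefixes — done.

Resulting grammar:
E → c E E'
E' → b
E' → ε
E' → E E
E → b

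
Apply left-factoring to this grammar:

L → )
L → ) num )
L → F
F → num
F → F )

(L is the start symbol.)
Left-factoring transforms A → αβ₁ | αβ₂ into A → αA' and A' → β₁ | β₂
(α is the longest common prefix among the alternatives). Repeat until
no nonterminal has two alternatives with a common prefix.

Round 1: L has alternatives sharing prefix ')'. Introduce L': L → ) L'
  Add: L' → ε
  Add: L' → num )

No remaining common prefixes — done.

Resulting grammar:
L → ) L'
L' → ε
L' → num )
L → F
F → num
F → F )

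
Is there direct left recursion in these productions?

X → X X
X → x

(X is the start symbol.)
X → X X: LEFT RECURSIVE (starts with X)
X → x: starts with x

The grammar has direct left recursion on: X.

Answer: Yes, X is left-recursive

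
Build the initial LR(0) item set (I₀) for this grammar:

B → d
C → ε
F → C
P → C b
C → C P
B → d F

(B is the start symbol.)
{ [B → . d F], [B → . d], [B' → . B] }

First, augment the grammar with B' → B
I₀ = CLOSURE({ [B' → . B] }):
  [B' → . B] has the dot before B: add [B → . d], [B → . d F]
No further items can be added.

I₀ = { [B → . d F], [B → . d], [B' → . B] }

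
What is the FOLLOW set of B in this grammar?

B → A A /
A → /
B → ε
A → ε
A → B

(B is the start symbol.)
B is the start symbol, so $ ∈ FOLLOW(B).
In A → B: B is at the end, add FOLLOW(A)

The FOLLOW sets referred to above (computed the same way, to a fixed point):
  FOLLOW(A) = { '/' }

Taking the union: FOLLOW(B) = { $, '/' }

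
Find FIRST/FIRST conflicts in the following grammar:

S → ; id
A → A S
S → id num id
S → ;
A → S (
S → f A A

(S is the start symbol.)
Yes. S → ';' id / S → ';' on { ';' }; A → A S / A → S '(' on { ';', 'f', 'id' }

FIRST sets of the non-terminals at (or reachable through a nullable prefix from) the front of some alternative:
  FIRST(A) = { ';', 'f', 'id' }
  FIRST(S) = { ';', 'f', 'id' }

Productions for S:
  S → ; id: FIRST = { ';' }
  S → id num id: FIRST = { 'id' }
  S → ;: FIRST = { ';' }
  S → f A A: FIRST = { 'f' }
Productions for A:
  A → A S: FIRST = { ';', 'f', 'id' }
  A → S (: FIRST = { ';', 'f', 'id' }

Conflict for S: S → ; id and S → ;
  Overlap: { ';' }
Conflict for A: A → A S and A → S (
  Overlap: { ';', 'f', 'id' }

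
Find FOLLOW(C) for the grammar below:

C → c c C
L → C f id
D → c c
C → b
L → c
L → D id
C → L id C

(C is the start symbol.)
C is the start symbol, so $ ∈ FOLLOW(C).
In C → c c C: C is at the end; this adds FOLLOW(C) to itself — nothing new
In L → C f id: C is followed by f id, add FIRST(f id) \ {ε} = { 'f' }
In C → L id C: C is at the end; this adds FOLLOW(C) to itself — nothing new

Taking the union: FOLLOW(C) = { $, 'f' }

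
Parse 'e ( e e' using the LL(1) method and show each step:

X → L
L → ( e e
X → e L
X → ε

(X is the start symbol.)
Stack is shown with the top on the left.

Stack    Input      Action
--------------------------
X $      e ( e e $  output X → e L
e L $    e ( e e $  match 'e'
L $      ( e e $    output L → ( e e
( e e $  ( e e $    match '('
e e $    e e $      match 'e'
e $      e $        match 'e'
$        $          accept

The string is accepted.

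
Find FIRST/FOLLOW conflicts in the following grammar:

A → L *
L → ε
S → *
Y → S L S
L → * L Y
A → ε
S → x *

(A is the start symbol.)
Yes. L → '*' L Y with FOLLOW(L) on { '*' }

Nullable non-terminals: A, L.
FIRST sets used below: FIRST(L) = { '*', ε }

A: nullable alternative(s) A → ε; FOLLOW(A) = { $ }
  A → L *: FIRST \ {ε} = { '*' } — disjoint from FOLLOW(A)
  A → ε: FIRST \ {ε} = { } — this is the only nullable alternative, skip

L: nullable alternative(s) L → ε; FOLLOW(L) = { '*', 'x' }
  L → ε: FIRST \ {ε} = { } — this is the only nullable alternative, skip
  L → * L Y: FIRST \ {ε} = { '*' } — overlaps FOLLOW(L) on { '*' }: CONFLICT

S, Y have no nullable alternative, so no FIRST/FOLLOW check is needed there.

So the grammar has 1 FIRST/FOLLOW conflict (marked CONFLICT above).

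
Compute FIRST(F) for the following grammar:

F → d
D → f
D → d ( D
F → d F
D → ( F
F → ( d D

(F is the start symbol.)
To compute FIRST(F), examine every production with F on the left-hand side, reading each right-hand side left to right until a non-nullable symbol is reached.

From F → d:
  - d is a terminal: add 'd' and stop
From F → d F:
  - d is a terminal: add 'd' and stop
From F → ( d D:
  - '(' is a terminal: add '(' and stop

Collecting: FIRST(F) = { '(', 'd' }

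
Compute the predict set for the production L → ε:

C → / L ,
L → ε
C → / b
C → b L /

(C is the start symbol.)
{ ',', '/' }

PREDICT(L → ε) = (FIRST(RHS) \ {ε}) ∪ (FOLLOW(L) if ε ∈ FIRST(RHS), i.e. RHS ⇒* ε)
The right-hand side is ε (FIRST(ε) = { ε }), so the predict set is FOLLOW(L) = { ',', '/' }
PREDICT(L → ε) = { ',', '/' }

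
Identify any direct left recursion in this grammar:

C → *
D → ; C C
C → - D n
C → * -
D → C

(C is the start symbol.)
No direct left recursion

Direct left recursion occurs when N → N α for some non-terminal N (the right-hand side begins with the left-hand side itself).

C → *: starts with '*'
D → ; C C: starts with ';'
C → - D n: starts with '-'
C → * -: starts with '*'
D → C: starts with C

No direct left recursion found.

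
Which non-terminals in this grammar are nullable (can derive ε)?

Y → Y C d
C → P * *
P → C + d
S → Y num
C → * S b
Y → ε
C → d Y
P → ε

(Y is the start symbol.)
{ 'P', 'Y' }

ε-productions: Y → ε, P → ε
So Y, P are immediately nullable.
No further non-terminal can be added: every production for the remaining non-terminals contains a terminal or a non-nullable non-terminal.
Nullable = { 'P', 'Y' }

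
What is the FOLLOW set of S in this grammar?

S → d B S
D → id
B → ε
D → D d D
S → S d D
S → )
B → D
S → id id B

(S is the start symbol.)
S is the start symbol, so $ ∈ FOLLOW(S).
In S → d B S: S is at the end; this adds FOLLOW(S) to itself — nothing new
In S → S d D: S is followed by d D, add FIRST(d D) \ {ε} = { 'd' }

Taking the union: FOLLOW(S) = { $, 'd' }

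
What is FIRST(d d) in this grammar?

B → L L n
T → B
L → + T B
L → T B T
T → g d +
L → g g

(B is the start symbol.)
{ 'd' }

To compute FIRST(d d), process the symbols left to right:
Symbol d is a terminal. Add 'd' and stop.
FIRST(d d) = { 'd' }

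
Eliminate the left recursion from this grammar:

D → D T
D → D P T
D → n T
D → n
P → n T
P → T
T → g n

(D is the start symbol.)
D is directly left-recursive. The standard transformation for
  A → A α₁ | ... | A α_m | β₁ | ... | β_n
is
  A  → β₁ A' | ... | β_n A'
  A' → α₁ A' | ... | α_m A' | ε

D → n T becomes D → n T D'
D → n becomes D → n D'
D → D T becomes D' → T D'
D → D P T becomes D' → P T D'
Add D' → ε

Productions for other non-terminals are unchanged:
  P → n T
  P → T
  T → g n

Resulting grammar:
D → n T D'
D → n D'
D' → T D'
D' → P T D'
D' → ε
P → n T
P → T
T → g n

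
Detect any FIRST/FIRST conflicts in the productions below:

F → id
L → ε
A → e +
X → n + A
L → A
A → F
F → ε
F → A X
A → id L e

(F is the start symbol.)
Yes. F → id / F → A X on { 'id' }; L → ε / L → A on { ε }; A → e '+' / A → F on { 'e' }; A → F / A → id L e on { 'id' }

A FIRST/FIRST conflict occurs when two productions N → α and N → β for the same non-terminal have FIRST(α) ∩ FIRST(β) ≠ ∅ (with ε ∈ FIRST of a nullable right-hand side, so two nullable alternatives also conflict).

FIRST sets of the non-terminals at (or reachable through a nullable prefix from) the front of some alternative:
  FIRST(A) = { 'e', 'id', 'n', ε }
  FIRST(X) = { 'n' }
  FIRST(F) = { 'e', 'id', 'n', ε }

Productions for F:
  F → id: FIRST = { 'id' }
  F → ε: FIRST = { ε }
  F → A X: FIRST = { 'e', 'id', 'n' }
Productions for L:
  L → ε: FIRST = { ε }
  L → A: FIRST = { 'e', 'id', 'n', ε }
Productions for A:
  A → e +: FIRST = { 'e' }
  A → F: FIRST = { 'e', 'id', 'n', ε }
  A → id L e: FIRST = { 'id' }
X has only one production, so no FIRST/FIRST conflict is possible there.

Conflict for F: F → id and F → A X
  Overlap: { 'id' }
Conflict for L: L → ε and L → A
  Overlap: { ε }
Conflict for A: A → e + and A → F
  Overlap: { 'e' }
Conflict for A: A → F and A → id L e
  Overlap: { 'id' }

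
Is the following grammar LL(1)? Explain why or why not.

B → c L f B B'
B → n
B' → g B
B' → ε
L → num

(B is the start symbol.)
A grammar is LL(1) if for each non-terminal N with multiple productions, the predict sets of those productions are pairwise disjoint, where PREDICT(N → α) = (FIRST(α) \ {ε}) ∪ (FOLLOW(N) if α ⇒* ε).

Relevant sets:
  FOLLOW(B') = { $, 'g' }

For B:
  PREDICT(B → c L f B B') = { 'c' }
  PREDICT(B → n) = { 'n' }
For B':
  PREDICT(B' → g B) = { 'g' }
  PREDICT(B' → ε) = { $, 'g' }
L has a single production, so nothing to check there.

Conflict found: Predict set conflict for B': { 'g' }
The grammar is NOT LL(1).

Answer: No. Predict set conflict for B': { 'g' }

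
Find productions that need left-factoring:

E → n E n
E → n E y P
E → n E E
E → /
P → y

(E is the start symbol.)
Left-factoring is needed when two productions for the same non-terminal
share a common prefix on the right-hand side.

Productions for E:
  E → n E n
  E → n E y P
  E → n E E
  E → /

Found common prefix 'n E' in productions for E

Answer: Yes, E has productions with common prefix 'n E'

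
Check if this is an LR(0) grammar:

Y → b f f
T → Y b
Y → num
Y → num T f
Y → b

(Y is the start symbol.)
No. Shift-reduce conflict between [Y → b .] and [Y → b . f f]

Augment with Y' → Y and build the canonical LR(0) collection (I0 = CLOSURE({[Y' → . Y]}), then GOTO on every symbol after a dot until no new states appear). It has 10 states:
  I0: { [Y → . b f f], [Y → . b], [Y → . num T f], [Y → . num], [Y' → . Y] }  — shift
  I1: { [Y' → Y .] }  — accept
  I2: { [Y → b . f f], [Y → b .] }  — shift, reduce
  I3: { [T → . Y b], [Y → . b f f], [Y → . b], [Y → . num T f], [Y → . num], [Y → num . T f], [Y → num .] }  — shift, reduce
  I4: { [Y → num T . f] }  — shift
  I5: { [T → Y . b] }  — shift
  I6: { [T → Y b .] }  — reduce
  I7: { [Y → num T f .] }  — reduce
  I8: { [Y → b f . f] }  — shift
  I9: { [Y → b f f .] }  — reduce

Conflict in state I2:
  Shift-reduce conflict between [Y → b .] and [Y → b . f f]
So the grammar is NOT LR(0).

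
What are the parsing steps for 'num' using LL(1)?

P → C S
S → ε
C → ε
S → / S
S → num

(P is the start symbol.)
LL(1) parsing maintains a stack (initially the start symbol over $) and the input. At each step: if the stack top is a terminal, match it against the current input token; if it is a non-terminal N, replace it with the RHS of M[N, lookahead] (the unique production whose predict set contains the lookahead).

Stack is shown with the top on the left.

Stack  Input  Action
--------------------
P $    num $  output P → C S
C S $  num $  output C → ε
S $    num $  output S → num
num $  num $  match 'num'
$      $      accept

The string is accepted.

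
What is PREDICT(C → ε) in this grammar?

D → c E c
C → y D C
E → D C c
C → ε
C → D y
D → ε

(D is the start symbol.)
{ 'c' }

PREDICT(C → ε) = (FIRST(RHS) \ {ε}) ∪ (FOLLOW(C) if ε ∈ FIRST(RHS), i.e. RHS ⇒* ε)
The right-hand side is ε (FIRST(ε) = { ε }), so the predict set is FOLLOW(C) = { 'c' }
PREDICT(C → ε) = { 'c' }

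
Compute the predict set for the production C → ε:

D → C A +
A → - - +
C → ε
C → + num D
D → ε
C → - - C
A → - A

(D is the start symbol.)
PREDICT(C → ε) = (FIRST(RHS) \ {ε}) ∪ (FOLLOW(C) if ε ∈ FIRST(RHS), i.e. RHS ⇒* ε)
The right-hand side is ε (FIRST(ε) = { ε }), so the predict set is FOLLOW(C) = { '-' }
PREDICT(C → ε) = { '-' }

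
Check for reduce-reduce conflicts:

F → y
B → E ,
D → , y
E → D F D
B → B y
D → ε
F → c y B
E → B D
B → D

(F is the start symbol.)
A reduce-reduce conflict occurs when an LR(0) state has two complete items [A → α .] and [B → β .] — both call for a reduction, and with no lookahead the parser cannot choose between them.

Augment with F' → F and build the canonical LR(0) collection (I0 = CLOSURE({[F' → . F]}), then GOTO on every symbol after a dot until no new states appear). It has 15 states:
  I0: { [F → . c y B], [F → . y], [F' → . F] }  — shift
  I1: { [F' → F .] }  — accept
  I2: { [F → c . y B] }  — shift
  I3: { [F → y .] }  — reduce
  I4: { [B → . B y], [B → . D], [B → . E ,], [D → . , y], [D → .], [E → . B D], [E → . D F D], [F → c y . B] }  — shift, reduce
  I5: { [D → , . y] }  — shift
  I6: { [B → B . y], [D → . , y], [D → .], [E → B . D], [F → c y B .] }  — shift, 2 reduces
  I7: { [B → D .], [E → D . F D], [F → . c y B], [F → . y] }  — shift, reduce
  I8: { [B → E . ,] }  — shift
  I9: { [B → E , .] }  — reduce
  I10: { [D → . , y], [D → .], [E → D F . D] }  — shift, reduce
  I11: { [E → D F D .] }  — reduce
  I12: { [E → B D .] }  — reduce
  I13: { [B → B y .] }  — reduce
  I14: { [D → , y .] }  — reduce

I6 contains complete items [D → .], [F → c y B .] — reduce-reduce conflict.

Answer: Yes — I6: [D → .] vs [F → c y B .]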